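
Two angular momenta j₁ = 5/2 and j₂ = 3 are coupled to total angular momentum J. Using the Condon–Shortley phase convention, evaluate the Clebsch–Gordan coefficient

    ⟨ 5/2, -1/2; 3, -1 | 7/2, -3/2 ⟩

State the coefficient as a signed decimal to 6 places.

triangle: 2!*3!*4!/10! = 288/3628800
(j±m)!: 2!*3!*2!*4!*2!*5! = 138240
prefactor² = (2J+1)*Δ*N² = 3072/35
  k=0: +1/(0!*2!*3!*2!*0!*2!) = 1/48
  k=1: −1/(1!*1!*2!*1!*1!*3!) = -1/12
  k=2: +1/(2!*0!*1!*0!*2!*4!) = 1/96
Σ = -5/96  ⇒  CG² = 3072/35*(-5/96)² = 5/21
CG = −√(5/21) = -0.487950

-0.487950  (= −√(5/21))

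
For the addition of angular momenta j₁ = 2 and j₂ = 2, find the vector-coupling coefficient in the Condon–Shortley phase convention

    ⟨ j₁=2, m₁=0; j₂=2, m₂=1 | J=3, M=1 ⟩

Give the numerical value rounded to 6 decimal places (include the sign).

−√(1/5) ≈ -0.447214

triangle: 1!·3!·3!/8! = 36/40320
(j±m)!: 2!·2!·3!·1!·4!·2! = 1152
prefactor² = (2J+1)·Δ·N² = 36/5
  k=0: +1/(0!·1!·2!·3!·1!·0!) = 1/12
  k=1: −1/(1!·0!·1!·2!·2!·1!) = -1/4
Σ = -1/6  ⇒  CG² = 36/5·(-1/6)² = 1/5
CG = −√(1/5) = -0.447214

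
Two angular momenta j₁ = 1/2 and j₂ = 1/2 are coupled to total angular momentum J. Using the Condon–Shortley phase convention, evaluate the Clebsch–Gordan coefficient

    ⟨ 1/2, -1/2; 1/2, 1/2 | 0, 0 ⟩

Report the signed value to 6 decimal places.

√[1·1!0!0!/2! · 0!1!1!0!0!0!] = √(1/2)
  +(−1)^1/∏(1,0,0,0,0,0)! = -1  (running -1)
⟨..|..⟩ = √(1/2)·(-1) = -0.707107

-0.707107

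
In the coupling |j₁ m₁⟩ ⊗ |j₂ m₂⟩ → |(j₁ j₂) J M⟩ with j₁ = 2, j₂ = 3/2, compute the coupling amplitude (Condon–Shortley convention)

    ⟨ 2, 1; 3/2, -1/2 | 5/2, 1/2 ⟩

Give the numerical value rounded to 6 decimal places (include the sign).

triangle: 1!·3!·2!/7! = 12/5040
(j±m)!: 3!·1!·1!·2!·3!·2! = 144
prefactor² = (2J+1)·Δ·N² = 72/35
  k=0: +1/(0!·1!·1!·1!·2!·1!) = 1/2
  k=1: −1/(1!·0!·0!·0!·3!·2!) = -1/12
Σ = 5/12  ⇒  CG² = 72/35·5/12² = 5/14
CG = +√(5/14) = +0.597614

+√(5/14) = +0.597614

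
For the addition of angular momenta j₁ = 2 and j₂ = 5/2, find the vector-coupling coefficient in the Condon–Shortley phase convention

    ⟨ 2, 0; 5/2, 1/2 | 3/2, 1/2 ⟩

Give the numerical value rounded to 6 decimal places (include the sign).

+√(2/35) ≈ +0.239046

√[4·3!1!2!/7! · 2!2!3!2!2!1!] = √(32/35)
  +(−1)^1/∏(1,2,1,2,0,0)! = -1/4  (running -1/4)
  +(−1)^2/∏(2,1,0,1,1,1)! = 1/2  (running 1/4)
⟨..|..⟩ = √(32/35)·(1/4) = +0.239046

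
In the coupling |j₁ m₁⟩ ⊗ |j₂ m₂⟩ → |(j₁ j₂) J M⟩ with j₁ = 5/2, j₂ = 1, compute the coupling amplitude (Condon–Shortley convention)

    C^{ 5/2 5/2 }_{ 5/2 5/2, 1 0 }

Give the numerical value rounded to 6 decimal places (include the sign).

+√(5/7) ≈ +0.845154

triangle: 1!×4!×1!/7! = 24/5040
(j±m)!: 5!×0!×1!×1!×5!×0! = 14400
prefactor² = (2J+1)×Δ×N² = 2880/7
  k=0: +1/(0!×1!×0!×1!×4!×0!) = 1/24
Σ = 1/24  ⇒  CG² = 2880/7×1/24² = 5/7
CG = +√(5/7) = +0.845154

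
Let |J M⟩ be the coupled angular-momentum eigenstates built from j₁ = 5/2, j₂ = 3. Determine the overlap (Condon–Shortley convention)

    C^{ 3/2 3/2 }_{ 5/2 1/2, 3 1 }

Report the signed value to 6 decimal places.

j₁+j₂−J=4  J+j₁−j₂=1  J−j₁+j₂=2  j₁+j₂+J+1=8
(j₁±m₁, j₂±m₂, J±M) = (3,2,4,2,3,0)
P² = 576/35
sum k=2..2:
  [2] +1/8 = 1/8
S = 1/8
C² = P²·S² = 9/35 ; C = +0.507093

+√(9/35) ≈ +0.507093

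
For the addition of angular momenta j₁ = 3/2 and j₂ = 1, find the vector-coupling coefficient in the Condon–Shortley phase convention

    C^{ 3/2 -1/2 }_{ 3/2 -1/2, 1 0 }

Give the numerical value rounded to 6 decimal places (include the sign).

triangle: 1!×2!×1!/5! = 2/120
(j±m)!: 1!×2!×1!×1!×1!×2! = 4
prefactor² = (2J+1)×Δ×N² = 4/15
  k=0: +1/(0!×1!×2!×1!×0!×0!) = 1/2
  k=1: −1/(1!×0!×1!×0!×1!×1!) = -1
Σ = -1/2  ⇒  CG² = 4/15×(-1/2)² = 1/15
CG = −√(1/15) = -0.258199

−√(1/15) = -0.258199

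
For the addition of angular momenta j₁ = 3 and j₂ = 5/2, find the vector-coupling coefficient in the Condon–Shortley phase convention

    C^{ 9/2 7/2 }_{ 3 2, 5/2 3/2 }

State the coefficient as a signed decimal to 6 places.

triangle: 1!*5!*4!/11! = 2880/39916800
(j±m)!: 5!*1!*4!*1!*8!*1! = 116121600
prefactor² = (2J+1)*Δ*N² = 921600/11
  k=0: +1/(0!*1!*1!*4!*4!*0!) = 1/576
  k=1: −1/(1!*0!*0!*3!*5!*1!) = -1/720
Σ = 1/2880  ⇒  CG² = 921600/11*1/2880² = 1/99
CG = +√(1/99) = +0.100504

+√(1/99) ≈ +0.100504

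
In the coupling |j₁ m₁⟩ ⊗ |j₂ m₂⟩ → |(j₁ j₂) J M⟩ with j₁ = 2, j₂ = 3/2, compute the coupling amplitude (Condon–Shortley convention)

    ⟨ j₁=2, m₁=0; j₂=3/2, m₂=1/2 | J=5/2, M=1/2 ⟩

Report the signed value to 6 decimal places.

−√(3/35) = -0.292770

triangle: 1!×3!×2!/7! = 12/5040
(j±m)!: 2!×2!×2!×1!×3!×2! = 96
prefactor² = (2J+1)×Δ×N² = 48/35
  k=0: +1/(0!×1!×2!×2!×1!×0!) = 1/4
  k=1: −1/(1!×0!×1!×1!×2!×1!) = -1/2
Σ = -1/4  ⇒  CG² = 48/35×(-1/4)² = 3/35
CG = −√(3/35) = -0.292770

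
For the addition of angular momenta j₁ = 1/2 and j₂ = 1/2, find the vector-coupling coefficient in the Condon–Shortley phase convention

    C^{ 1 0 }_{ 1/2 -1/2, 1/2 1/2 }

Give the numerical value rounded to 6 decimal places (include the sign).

+0.707107  (= +√(1/2))

triangle: 0!×1!×1!/3! = 1/6
(j±m)!: 0!×1!×1!×0!×1!×1! = 1
prefactor² = (2J+1)×Δ×N² = 1/2
  k=0: +1/(0!×0!×1!×1!×0!×0!) = 1
Σ = 1  ⇒  CG² = 1/2×1² = 1/2
CG = +√(1/2) = +0.707107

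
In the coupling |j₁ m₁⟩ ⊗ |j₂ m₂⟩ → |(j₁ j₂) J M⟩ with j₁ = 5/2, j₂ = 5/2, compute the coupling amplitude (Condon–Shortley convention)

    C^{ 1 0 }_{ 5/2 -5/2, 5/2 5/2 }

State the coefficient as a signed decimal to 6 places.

triangle: 4!×1!×1!/7! = 24/5040
(j±m)!: 0!×5!×5!×0!×1!×1! = 14400
prefactor² = (2J+1)×Δ×N² = 1440/7
  k=4: +1/(4!×0!×1!×1!×0!×0!) = 1/24
Σ = 1/24  ⇒  CG² = 1440/7×1/24² = 5/14
CG = +√(5/14) = +0.597614

+√(5/14) ≈ +0.597614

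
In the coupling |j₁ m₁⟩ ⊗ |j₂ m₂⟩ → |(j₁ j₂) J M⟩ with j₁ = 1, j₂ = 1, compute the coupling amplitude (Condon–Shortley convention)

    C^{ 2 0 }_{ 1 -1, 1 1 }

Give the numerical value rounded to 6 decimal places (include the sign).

√[5·0!2!2!/5! · 0!2!2!0!2!2!] = √(8/3)
  +(−1)^0/∏(0,0,2,2,0,0)! = 1/4  (running 1/4)
⟨..|..⟩ = √(8/3)·(1/4) = +0.408248

+0.408248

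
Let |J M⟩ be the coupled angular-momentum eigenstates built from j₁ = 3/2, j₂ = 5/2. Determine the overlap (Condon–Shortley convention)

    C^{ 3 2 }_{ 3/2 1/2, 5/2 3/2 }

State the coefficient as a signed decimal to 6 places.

−√(1/12) = -0.288675

j₁+j₂−J=1  J+j₁−j₂=2  J−j₁+j₂=4  j₁+j₂+J+1=8
(j₁±m₁, j₂±m₂, J±M) = (2,1,4,1,5,1)
P² = 48
sum k=0..1:
  [0] +1/24 = 1/24
  [1] −1/12 = -1/12
S = -1/24
C² = P²·S² = 1/12 ; C = -0.288675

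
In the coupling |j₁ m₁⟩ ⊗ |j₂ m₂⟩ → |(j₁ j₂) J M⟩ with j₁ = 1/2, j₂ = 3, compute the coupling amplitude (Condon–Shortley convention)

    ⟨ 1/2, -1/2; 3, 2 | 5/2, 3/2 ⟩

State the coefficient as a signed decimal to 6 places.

-0.845154  (= −√(5/7))

j₁+j₂−J=1  J+j₁−j₂=0  J−j₁+j₂=5  j₁+j₂+J+1=7
(j₁±m₁, j₂±m₂, J±M) = (0,1,5,1,4,1)
P² = 2880/7
sum k=1..1:
  [1] −1/24 = -1/24
S = -1/24
C² = P²·S² = 5/7 ; C = -0.845154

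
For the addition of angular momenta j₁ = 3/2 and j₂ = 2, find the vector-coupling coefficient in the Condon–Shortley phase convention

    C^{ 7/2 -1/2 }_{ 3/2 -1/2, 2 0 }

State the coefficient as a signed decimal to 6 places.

+0.717137  (= +√(18/35))

√[8·0!3!4!/8! · 1!2!2!2!3!4!] = √(1152/35)
  +(−1)^0/∏(0,0,2,2,1,2)! = 1/8  (running 1/8)
⟨..|..⟩ = √(1152/35)·(1/8) = +0.717137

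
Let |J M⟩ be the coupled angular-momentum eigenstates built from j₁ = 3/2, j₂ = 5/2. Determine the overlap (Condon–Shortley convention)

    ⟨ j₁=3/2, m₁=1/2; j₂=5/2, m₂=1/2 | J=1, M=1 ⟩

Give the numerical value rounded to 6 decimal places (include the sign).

triangle: 3!·0!·2!/6! = 12/720
(j±m)!: 2!·1!·3!·2!·2!·0! = 48
prefactor² = (2J+1)·Δ·N² = 12/5
  k=1: −1/(1!·2!·0!·2!·0!·0!) = -1/4
Σ = -1/4  ⇒  CG² = 12/5·(-1/4)² = 3/20
CG = −√(3/20) = -0.387298

−√(3/20) ≈ -0.387298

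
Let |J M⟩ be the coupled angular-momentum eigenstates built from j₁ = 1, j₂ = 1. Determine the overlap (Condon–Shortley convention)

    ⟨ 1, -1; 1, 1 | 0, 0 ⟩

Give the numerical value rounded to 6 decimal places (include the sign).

+√(1/3) = +0.577350

j₁+j₂−J=2  J+j₁−j₂=0  J−j₁+j₂=0  j₁+j₂+J+1=3
(j₁±m₁, j₂±m₂, J±M) = (0,2,2,0,0,0)
P² = 4/3
sum k=2..2:
  [2] +1/2 = 1/2
S = 1/2
C² = P²·S² = 1/3 ; C = +0.577350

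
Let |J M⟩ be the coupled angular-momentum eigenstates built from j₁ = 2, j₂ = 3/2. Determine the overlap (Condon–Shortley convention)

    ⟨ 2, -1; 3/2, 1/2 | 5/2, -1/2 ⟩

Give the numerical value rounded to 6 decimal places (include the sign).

-0.597614

√[6·1!3!2!/7! · 1!3!2!1!2!3!] = √(72/35)
  +(−1)^0/∏(0,1,3,2,0,0)! = 1/12  (running 1/12)
  +(−1)^1/∏(1,0,2,1,1,1)! = -1/2  (running -5/12)
⟨..|..⟩ = √(72/35)·(-5/12) = -0.597614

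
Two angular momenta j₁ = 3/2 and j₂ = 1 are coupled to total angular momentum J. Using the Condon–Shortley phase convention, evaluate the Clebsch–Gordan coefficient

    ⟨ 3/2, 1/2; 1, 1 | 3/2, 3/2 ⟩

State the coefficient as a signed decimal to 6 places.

-0.632456

triangle: 1!×2!×1!/5! = 2/120
(j±m)!: 2!×1!×2!×0!×3!×0! = 24
prefactor² = (2J+1)×Δ×N² = 8/5
  k=1: −1/(1!×0!×0!×1!×2!×0!) = -1/2
Σ = -1/2  ⇒  CG² = 8/5×(-1/2)² = 2/5
CG = −√(2/5) = -0.632456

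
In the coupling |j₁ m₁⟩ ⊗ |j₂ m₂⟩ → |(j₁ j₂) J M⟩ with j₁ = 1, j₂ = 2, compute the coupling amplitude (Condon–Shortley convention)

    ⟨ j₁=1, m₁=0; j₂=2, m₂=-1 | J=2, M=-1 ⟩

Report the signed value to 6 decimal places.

+√(1/6) = +0.408248

j₁+j₂−J=1  J+j₁−j₂=1  J−j₁+j₂=3  j₁+j₂+J+1=6
(j₁±m₁, j₂±m₂, J±M) = (1,1,1,3,1,3)
P² = 3/2
sum k=0..1:
  [0] +1/2 = 1/2
  [1] −1/6 = -1/6
S = 1/3
C² = P²·S² = 1/6 ; C = +0.408248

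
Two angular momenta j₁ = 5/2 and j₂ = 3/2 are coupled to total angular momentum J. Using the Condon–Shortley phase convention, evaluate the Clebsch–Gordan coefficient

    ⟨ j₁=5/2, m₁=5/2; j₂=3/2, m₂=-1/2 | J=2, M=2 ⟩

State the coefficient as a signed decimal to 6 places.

+√(10/21) ≈ +0.690066

triangle: 2!*3!*1!/7! = 12/5040
(j±m)!: 5!*0!*1!*2!*4!*0! = 5760
prefactor² = (2J+1)*Δ*N² = 480/7
  k=0: +1/(0!*2!*0!*1!*3!*0!) = 1/12
Σ = 1/12  ⇒  CG² = 480/7*1/12² = 10/21
CG = +√(10/21) = +0.690066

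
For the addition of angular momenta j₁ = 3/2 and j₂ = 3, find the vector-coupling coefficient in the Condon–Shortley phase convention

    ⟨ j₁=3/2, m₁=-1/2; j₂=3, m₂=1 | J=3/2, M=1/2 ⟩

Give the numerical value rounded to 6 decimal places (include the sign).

+√(12/35) = +0.585540

triangle: 3!*0!*3!/7! = 36/5040
(j±m)!: 1!*2!*4!*2!*2!*1! = 192
prefactor² = (2J+1)*Δ*N² = 192/35
  k=2: +1/(2!*1!*0!*2!*0!*1!) = 1/4
Σ = 1/4  ⇒  CG² = 192/35*1/4² = 12/35
CG = +√(12/35) = +0.585540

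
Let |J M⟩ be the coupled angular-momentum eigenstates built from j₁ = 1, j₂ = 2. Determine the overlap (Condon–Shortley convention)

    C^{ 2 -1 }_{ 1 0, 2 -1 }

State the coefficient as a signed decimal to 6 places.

+√(1/6) = +0.408248

triangle: 1!×1!×3!/6! = 6/720
(j±m)!: 1!×1!×1!×3!×1!×3! = 36
prefactor² = (2J+1)×Δ×N² = 3/2
  k=0: +1/(0!×1!×1!×1!×0!×2!) = 1/2
  k=1: −1/(1!×0!×0!×0!×1!×3!) = -1/6
Σ = 1/3  ⇒  CG² = 3/2×1/3² = 1/6
CG = +√(1/6) = +0.408248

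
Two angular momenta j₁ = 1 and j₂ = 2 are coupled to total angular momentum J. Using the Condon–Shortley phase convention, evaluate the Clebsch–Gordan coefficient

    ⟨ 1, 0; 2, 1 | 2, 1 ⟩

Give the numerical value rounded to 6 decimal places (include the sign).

−√(1/6) ≈ -0.408248

√[5·1!1!3!/6! · 1!1!3!1!3!1!] = √(3/2)
  +(−1)^0/∏(0,1,1,3,0,0)! = 1/6  (running 1/6)
  +(−1)^1/∏(1,0,0,2,1,1)! = -1/2  (running -1/3)
⟨..|..⟩ = √(3/2)·(-1/3) = -0.408248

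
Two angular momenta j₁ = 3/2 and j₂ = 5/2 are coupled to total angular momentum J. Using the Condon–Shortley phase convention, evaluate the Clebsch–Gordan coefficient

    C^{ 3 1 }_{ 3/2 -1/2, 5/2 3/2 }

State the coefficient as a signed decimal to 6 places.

−√(49/120) = -0.639010

√[7·1!2!4!/8! · 1!2!4!1!4!2!] = √(96/5)
  +(−1)^0/∏(0,1,2,4,0,0)! = 1/48  (running 1/48)
  +(−1)^1/∏(1,0,1,3,1,1)! = -1/6  (running -7/48)
⟨..|..⟩ = √(96/5)·(-7/48) = -0.639010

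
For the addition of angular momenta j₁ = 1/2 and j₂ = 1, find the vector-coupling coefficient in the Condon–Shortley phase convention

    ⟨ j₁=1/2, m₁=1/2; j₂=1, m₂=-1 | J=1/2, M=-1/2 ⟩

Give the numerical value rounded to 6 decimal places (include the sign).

+0.816497  (= +√(2/3))

√[2·1!0!1!/3! · 1!0!0!2!0!1!] = √(2/3)
  +(−1)^0/∏(0,1,0,0,0,1)! = 1  (running 1)
⟨..|..⟩ = √(2/3)·(1) = +0.816497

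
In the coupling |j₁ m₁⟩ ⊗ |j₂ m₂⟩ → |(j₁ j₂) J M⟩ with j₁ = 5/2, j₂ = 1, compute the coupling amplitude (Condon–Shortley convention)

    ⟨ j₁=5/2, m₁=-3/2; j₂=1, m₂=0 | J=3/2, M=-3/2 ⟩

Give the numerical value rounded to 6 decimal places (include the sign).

−√(4/15) ≈ -0.516398

j₁+j₂−J=2  J+j₁−j₂=3  J−j₁+j₂=0  j₁+j₂+J+1=6
(j₁±m₁, j₂±m₂, J±M) = (1,4,1,1,0,3)
P² = 48/5
sum k=1..1:
  [1] −1/6 = -1/6
S = -1/6
C² = P²·S² = 4/15 ; C = -0.516398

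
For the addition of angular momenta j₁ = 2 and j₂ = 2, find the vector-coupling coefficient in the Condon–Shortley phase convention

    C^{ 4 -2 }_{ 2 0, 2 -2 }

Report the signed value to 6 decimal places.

+0.462910  (= +√(3/14))

triangle: 0!*4!*4!/9! = 576/362880
(j±m)!: 2!*2!*0!*4!*2!*6! = 138240
prefactor² = (2J+1)*Δ*N² = 13824/7
  k=0: +1/(0!*0!*2!*0!*2!*4!) = 1/96
Σ = 1/96  ⇒  CG² = 13824/7*1/96² = 3/14
CG = +√(3/14) = +0.462910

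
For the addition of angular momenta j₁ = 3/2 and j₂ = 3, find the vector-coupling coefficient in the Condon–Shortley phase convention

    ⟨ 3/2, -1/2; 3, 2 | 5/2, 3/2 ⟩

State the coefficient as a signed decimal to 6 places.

+√(1/14) = +0.267261

triangle: 2!·1!·4!/8! = 48/40320
(j±m)!: 1!·2!·5!·1!·4!·1! = 5760
prefactor² = (2J+1)·Δ·N² = 288/7
  k=1: −1/(1!·1!·1!·4!·0!·0!) = -1/24
  k=2: +1/(2!·0!·0!·3!·1!·1!) = 1/12
Σ = 1/24  ⇒  CG² = 288/7·1/24² = 1/14
CG = +√(1/14) = +0.267261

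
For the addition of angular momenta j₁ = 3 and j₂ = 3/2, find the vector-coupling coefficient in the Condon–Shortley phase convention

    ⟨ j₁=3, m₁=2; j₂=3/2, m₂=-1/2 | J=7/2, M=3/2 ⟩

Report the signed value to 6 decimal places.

√[8·1!5!2!/9! · 5!1!1!2!5!2!] = √(6400/21)
  +(−1)^0/∏(0,1,1,1,4,1)! = 1/24  (running 1/24)
  +(−1)^1/∏(1,0,0,0,5,2)! = -1/240  (running 3/80)
⟨..|..⟩ = √(6400/21)·(3/80) = +0.654654

+0.654654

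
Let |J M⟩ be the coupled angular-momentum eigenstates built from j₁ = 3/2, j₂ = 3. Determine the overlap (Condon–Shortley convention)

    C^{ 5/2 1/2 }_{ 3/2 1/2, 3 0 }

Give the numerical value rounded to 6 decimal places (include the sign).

j₁+j₂−J=2  J+j₁−j₂=1  J−j₁+j₂=4  j₁+j₂+J+1=8
(j₁±m₁, j₂±m₂, J±M) = (2,1,3,3,3,2)
P² = 216/35
sum k=0..1:
  [0] +1/12 = 1/12
  [1] −1/4 = -1/4
S = -1/6
C² = P²·S² = 6/35 ; C = -0.414039

−√(6/35) ≈ -0.414039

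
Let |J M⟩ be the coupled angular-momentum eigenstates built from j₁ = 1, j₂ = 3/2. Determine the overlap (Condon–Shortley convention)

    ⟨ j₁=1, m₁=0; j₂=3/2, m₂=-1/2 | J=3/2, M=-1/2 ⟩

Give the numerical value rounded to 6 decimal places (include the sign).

+0.258199

√[4·1!1!2!/5! · 1!1!1!2!1!2!] = √(4/15)
  +(−1)^0/∏(0,1,1,1,0,1)! = 1  (running 1)
  +(−1)^1/∏(1,0,0,0,1,2)! = -1/2  (running 1/2)
⟨..|..⟩ = √(4/15)·(1/2) = +0.258199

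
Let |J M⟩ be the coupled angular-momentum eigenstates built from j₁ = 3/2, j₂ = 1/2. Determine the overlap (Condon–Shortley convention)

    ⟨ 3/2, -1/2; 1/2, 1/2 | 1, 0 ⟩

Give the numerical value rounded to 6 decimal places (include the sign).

j₁+j₂−J=1  J+j₁−j₂=2  J−j₁+j₂=0  j₁+j₂+J+1=4
(j₁±m₁, j₂±m₂, J±M) = (1,2,1,0,1,1)
P² = 1/2
sum k=1..1:
  [1] −1/1 = -1
S = -1
C² = P²·S² = 1/2 ; C = -0.707107

-0.707107  (= −√(1/2))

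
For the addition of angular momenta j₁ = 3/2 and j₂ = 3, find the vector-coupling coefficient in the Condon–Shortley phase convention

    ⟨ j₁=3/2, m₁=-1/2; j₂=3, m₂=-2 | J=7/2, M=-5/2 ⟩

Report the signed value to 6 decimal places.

triangle: 1!×2!×5!/9! = 240/362880
(j±m)!: 1!×2!×1!×5!×1!×6! = 172800
prefactor² = (2J+1)×Δ×N² = 6400/7
  k=0: +1/(0!×1!×2!×1!×0!×4!) = 1/48
  k=1: −1/(1!×0!×1!×0!×1!×5!) = -1/120
Σ = 1/80  ⇒  CG² = 6400/7×1/80² = 1/7
CG = +√(1/7) = +0.377964

+0.377964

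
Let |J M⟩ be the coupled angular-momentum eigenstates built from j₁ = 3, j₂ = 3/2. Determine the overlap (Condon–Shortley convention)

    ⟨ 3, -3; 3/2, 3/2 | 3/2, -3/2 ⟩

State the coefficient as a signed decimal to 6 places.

triangle: 3!·3!·0!/7! = 36/5040
(j±m)!: 0!·6!·3!·0!·0!·3! = 25920
prefactor² = (2J+1)·Δ·N² = 5184/7
  k=3: −1/(3!·0!·3!·0!·0!·0!) = -1/36
Σ = -1/36  ⇒  CG² = 5184/7·(-1/36)² = 4/7
CG = −√(4/7) = -0.755929

−√(4/7) = -0.755929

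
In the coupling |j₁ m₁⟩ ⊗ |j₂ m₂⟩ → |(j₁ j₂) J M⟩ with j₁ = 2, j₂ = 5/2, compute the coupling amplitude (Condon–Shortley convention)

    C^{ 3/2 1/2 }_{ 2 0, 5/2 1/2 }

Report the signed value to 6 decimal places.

triangle: 3!·1!·2!/7! = 12/5040
(j±m)!: 2!·2!·3!·2!·2!·1! = 96
prefactor² = (2J+1)·Δ·N² = 32/35
  k=1: −1/(1!·2!·1!·2!·0!·0!) = -1/4
  k=2: +1/(2!·1!·0!·1!·1!·1!) = 1/2
Σ = 1/4  ⇒  CG² = 32/35·1/4² = 2/35
CG = +√(2/35) = +0.239046

+√(2/35) = +0.239046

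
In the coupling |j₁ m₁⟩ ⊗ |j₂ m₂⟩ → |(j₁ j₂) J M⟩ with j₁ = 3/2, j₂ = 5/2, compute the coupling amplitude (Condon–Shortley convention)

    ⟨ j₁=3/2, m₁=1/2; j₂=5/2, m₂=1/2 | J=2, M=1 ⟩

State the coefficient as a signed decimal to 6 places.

j₁+j₂−J=2  J+j₁−j₂=1  J−j₁+j₂=3  j₁+j₂+J+1=7
(j₁±m₁, j₂±m₂, J±M) = (2,1,3,2,3,1)
P² = 12/7
sum k=0..1:
  [0] +1/12 = 1/12
  [1] −1/2 = -1/2
S = -5/12
C² = P²·S² = 25/84 ; C = -0.545545

−√(25/84) = -0.545545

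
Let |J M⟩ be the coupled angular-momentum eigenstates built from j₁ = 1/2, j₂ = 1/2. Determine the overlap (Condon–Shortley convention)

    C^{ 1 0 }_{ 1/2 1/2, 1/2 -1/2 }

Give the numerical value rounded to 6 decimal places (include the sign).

+√(1/2) = +0.707107

triangle: 0!×1!×1!/3! = 1/6
(j±m)!: 1!×0!×0!×1!×1!×1! = 1
prefactor² = (2J+1)×Δ×N² = 1/2
  k=0: +1/(0!×0!×0!×0!×1!×1!) = 1
Σ = 1  ⇒  CG² = 1/2×1² = 1/2
CG = +√(1/2) = +0.707107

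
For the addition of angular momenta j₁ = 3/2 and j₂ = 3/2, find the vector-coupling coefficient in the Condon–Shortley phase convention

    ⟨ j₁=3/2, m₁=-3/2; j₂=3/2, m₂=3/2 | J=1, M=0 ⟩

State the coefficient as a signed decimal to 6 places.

triangle: 2!*1!*1!/5! = 2/120
(j±m)!: 0!*3!*3!*0!*1!*1! = 36
prefactor² = (2J+1)*Δ*N² = 9/5
  k=2: +1/(2!*0!*1!*1!*0!*0!) = 1/2
Σ = 1/2  ⇒  CG² = 9/5*1/2² = 9/20
CG = +√(9/20) = +0.670820

+√(9/20) ≈ +0.670820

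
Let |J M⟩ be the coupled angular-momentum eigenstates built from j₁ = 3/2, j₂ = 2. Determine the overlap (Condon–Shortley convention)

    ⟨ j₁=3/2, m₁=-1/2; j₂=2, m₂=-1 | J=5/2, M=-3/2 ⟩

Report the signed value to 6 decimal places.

+√(1/35) = +0.169031

j₁+j₂−J=1  J+j₁−j₂=2  J−j₁+j₂=3  j₁+j₂+J+1=7
(j₁±m₁, j₂±m₂, J±M) = (1,2,1,3,1,4)
P² = 144/35
sum k=0..1:
  [0] +1/4 = 1/4
  [1] −1/6 = -1/6
S = 1/12
C² = P²·S² = 1/35 ; C = +0.169031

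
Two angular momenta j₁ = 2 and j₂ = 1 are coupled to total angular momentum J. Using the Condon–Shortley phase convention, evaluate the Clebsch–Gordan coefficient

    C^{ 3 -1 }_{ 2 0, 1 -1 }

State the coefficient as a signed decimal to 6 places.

√[7·0!4!2!/7! · 2!2!0!2!2!4!] = √(128/5)
  +(−1)^0/∏(0,0,2,0,2,2)! = 1/8  (running 1/8)
⟨..|..⟩ = √(128/5)·(1/8) = +0.632456

+0.632456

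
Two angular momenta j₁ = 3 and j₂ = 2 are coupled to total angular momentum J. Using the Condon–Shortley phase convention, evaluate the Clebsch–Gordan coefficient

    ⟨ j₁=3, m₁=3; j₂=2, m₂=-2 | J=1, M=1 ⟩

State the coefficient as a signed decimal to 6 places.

+√(3/7) = +0.654654

√[3·4!2!0!/7! · 6!0!0!4!2!0!] = √(6912/7)
  +(−1)^0/∏(0,4,0,0,2,0)! = 1/48  (running 1/48)
⟨..|..⟩ = √(6912/7)·(1/48) = +0.654654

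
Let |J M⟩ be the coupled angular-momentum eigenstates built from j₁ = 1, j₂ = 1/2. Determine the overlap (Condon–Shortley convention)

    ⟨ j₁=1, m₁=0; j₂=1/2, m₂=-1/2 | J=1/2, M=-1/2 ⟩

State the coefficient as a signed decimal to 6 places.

√[2·1!1!0!/3! · 1!1!0!1!0!1!] = √(1/3)
  +(−1)^0/∏(0,1,1,0,0,0)! = 1  (running 1)
⟨..|..⟩ = √(1/3)·(1) = +0.577350

+√(1/3) ≈ +0.577350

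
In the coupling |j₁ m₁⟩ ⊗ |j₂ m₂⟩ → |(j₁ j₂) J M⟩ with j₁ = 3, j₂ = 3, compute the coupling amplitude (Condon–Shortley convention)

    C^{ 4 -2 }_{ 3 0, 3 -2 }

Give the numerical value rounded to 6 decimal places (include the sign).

+√(3/154) ≈ +0.139573

j₁+j₂−J=2  J+j₁−j₂=4  J−j₁+j₂=4  j₁+j₂+J+1=11
(j₁±m₁, j₂±m₂, J±M) = (3,3,1,5,2,6)
P² = 124416/77
sum k=0..1:
  [0] +1/72 = 1/72
  [1] −1/96 = -1/96
S = 1/288
C² = P²·S² = 3/154 ; C = +0.139573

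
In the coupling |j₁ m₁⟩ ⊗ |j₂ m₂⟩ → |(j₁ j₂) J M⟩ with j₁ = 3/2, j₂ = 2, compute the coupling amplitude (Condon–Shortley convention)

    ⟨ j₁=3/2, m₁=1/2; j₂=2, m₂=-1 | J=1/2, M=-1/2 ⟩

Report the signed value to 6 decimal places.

triangle: 3!*0!*1!/5! = 6/120
(j±m)!: 2!*1!*1!*3!*0!*1! = 12
prefactor² = (2J+1)*Δ*N² = 6/5
  k=1: −1/(1!*2!*0!*0!*0!*1!) = -1/2
Σ = -1/2  ⇒  CG² = 6/5*(-1/2)² = 3/10
CG = −√(3/10) = -0.547723

−√(3/10) ≈ -0.547723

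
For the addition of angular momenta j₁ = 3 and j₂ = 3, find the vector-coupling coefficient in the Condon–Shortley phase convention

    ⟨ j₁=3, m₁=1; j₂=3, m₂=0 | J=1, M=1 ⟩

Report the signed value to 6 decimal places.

j₁+j₂−J=5  J+j₁−j₂=1  J−j₁+j₂=1  j₁+j₂+J+1=8
(j₁±m₁, j₂±m₂, J±M) = (4,2,3,3,2,0)
P² = 216/7
sum k=2..2:
  [2] +1/12 = 1/12
S = 1/12
C² = P²·S² = 3/14 ; C = +0.462910

+0.462910  (= +√(3/14))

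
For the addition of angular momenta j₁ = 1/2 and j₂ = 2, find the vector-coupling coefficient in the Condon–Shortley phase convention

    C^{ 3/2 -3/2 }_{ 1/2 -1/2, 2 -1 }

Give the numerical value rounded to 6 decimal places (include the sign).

j₁+j₂−J=1  J+j₁−j₂=0  J−j₁+j₂=3  j₁+j₂+J+1=5
(j₁±m₁, j₂±m₂, J±M) = (0,1,1,3,0,3)
P² = 36/5
sum k=1..1:
  [1] −1/6 = -1/6
S = -1/6
C² = P²·S² = 1/5 ; C = -0.447214

-0.447214  (= −√(1/5))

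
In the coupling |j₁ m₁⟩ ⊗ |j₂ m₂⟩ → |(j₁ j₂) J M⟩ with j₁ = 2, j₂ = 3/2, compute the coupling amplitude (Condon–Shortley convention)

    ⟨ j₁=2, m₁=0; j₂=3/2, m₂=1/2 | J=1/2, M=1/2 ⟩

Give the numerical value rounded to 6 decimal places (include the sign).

+√(1/5) ≈ +0.447214

√[2·3!1!0!/5! · 2!2!2!1!1!0!] = √(4/5)
  +(−1)^2/∏(2,1,0,0,1,0)! = 1/2  (running 1/2)
⟨..|..⟩ = √(4/5)·(1/2) = +0.447214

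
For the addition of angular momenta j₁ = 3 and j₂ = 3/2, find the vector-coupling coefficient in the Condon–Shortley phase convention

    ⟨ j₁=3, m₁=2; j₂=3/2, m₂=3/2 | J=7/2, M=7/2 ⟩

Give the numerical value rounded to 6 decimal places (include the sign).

-0.577350  (= −√(1/3))

j₁+j₂−J=1  J+j₁−j₂=5  J−j₁+j₂=2  j₁+j₂+J+1=9
(j₁±m₁, j₂±m₂, J±M) = (5,1,3,0,7,0)
P² = 19200
sum k=1..1:
  [1] −1/240 = -1/240
S = -1/240
C² = P²·S² = 1/3 ; C = -0.577350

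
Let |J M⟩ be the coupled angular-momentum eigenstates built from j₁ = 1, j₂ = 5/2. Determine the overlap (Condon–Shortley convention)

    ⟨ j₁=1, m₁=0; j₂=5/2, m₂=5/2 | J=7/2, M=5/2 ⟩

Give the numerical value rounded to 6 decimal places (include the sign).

√[8·0!2!5!/8! · 1!1!5!0!6!1!] = √(28800/7)
  +(−1)^0/∏(0,0,1,5,1,0)! = 1/120  (running 1/120)
⟨..|..⟩ = √(28800/7)·(1/120) = +0.534522

+0.534522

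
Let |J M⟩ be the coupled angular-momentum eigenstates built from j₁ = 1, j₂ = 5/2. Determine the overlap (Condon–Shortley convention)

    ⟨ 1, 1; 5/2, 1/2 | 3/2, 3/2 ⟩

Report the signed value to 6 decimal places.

+√(1/15) = +0.258199

√[4·2!0!3!/6! · 2!0!3!2!3!0!] = √(48/5)
  +(−1)^0/∏(0,2,0,3,0,0)! = 1/12  (running 1/12)
⟨..|..⟩ = √(48/5)·(1/12) = +0.258199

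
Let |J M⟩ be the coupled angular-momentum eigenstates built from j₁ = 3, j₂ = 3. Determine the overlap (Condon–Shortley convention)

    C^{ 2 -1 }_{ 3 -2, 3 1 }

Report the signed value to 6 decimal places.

j₁+j₂−J=4  J+j₁−j₂=2  J−j₁+j₂=2  j₁+j₂+J+1=9
(j₁±m₁, j₂±m₂, J±M) = (1,5,4,2,1,3)
P² = 320/7
sum k=3..4:
  [3] −1/12 = -1/12
  [4] +1/48 = 1/48
S = -1/16
C² = P²·S² = 5/28 ; C = -0.422577

−√(5/28) = -0.422577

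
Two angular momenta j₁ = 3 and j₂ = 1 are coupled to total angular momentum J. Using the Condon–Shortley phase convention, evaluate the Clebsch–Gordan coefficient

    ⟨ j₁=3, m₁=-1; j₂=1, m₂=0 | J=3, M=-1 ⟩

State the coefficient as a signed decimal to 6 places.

−√(1/12) ≈ -0.288675

j₁+j₂−J=1  J+j₁−j₂=5  J−j₁+j₂=1  j₁+j₂+J+1=8
(j₁±m₁, j₂±m₂, J±M) = (2,4,1,1,2,4)
P² = 48
sum k=0..1:
  [0] +1/24 = 1/24
  [1] −1/12 = -1/12
S = -1/24
C² = P²·S² = 1/12 ; C = -0.288675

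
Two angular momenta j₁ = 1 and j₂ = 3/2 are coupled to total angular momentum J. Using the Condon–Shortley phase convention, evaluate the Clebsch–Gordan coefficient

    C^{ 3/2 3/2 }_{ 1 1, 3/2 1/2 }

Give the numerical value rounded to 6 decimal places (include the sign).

+0.632456

j₁+j₂−J=1  J+j₁−j₂=1  J−j₁+j₂=2  j₁+j₂+J+1=5
(j₁±m₁, j₂±m₂, J±M) = (2,0,2,1,3,0)
P² = 8/5
sum k=0..0:
  [0] +1/2 = 1/2
S = 1/2
C² = P²·S² = 2/5 ; C = +0.632456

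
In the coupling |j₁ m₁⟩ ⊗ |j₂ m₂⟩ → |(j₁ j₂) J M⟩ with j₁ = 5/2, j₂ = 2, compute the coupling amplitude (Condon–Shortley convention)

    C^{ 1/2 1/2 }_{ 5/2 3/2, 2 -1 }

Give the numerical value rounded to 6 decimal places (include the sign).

√[2·4!1!0!/6! · 4!1!1!3!1!0!] = √(48/5)
  +(−1)^1/∏(1,3,0,0,1,0)! = -1/6  (running -1/6)
⟨..|..⟩ = √(48/5)·(-1/6) = -0.516398

−√(4/15) = -0.516398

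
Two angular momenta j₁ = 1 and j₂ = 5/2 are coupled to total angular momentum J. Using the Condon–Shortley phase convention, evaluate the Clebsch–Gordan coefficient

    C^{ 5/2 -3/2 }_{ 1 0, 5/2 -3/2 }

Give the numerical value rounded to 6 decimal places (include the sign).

+√(9/35) = +0.507093

j₁+j₂−J=1  J+j₁−j₂=1  J−j₁+j₂=4  j₁+j₂+J+1=7
(j₁±m₁, j₂±m₂, J±M) = (1,1,1,4,1,4)
P² = 576/35
sum k=0..1:
  [0] +1/6 = 1/6
  [1] −1/24 = -1/24
S = 1/8
C² = P²·S² = 9/35 ; C = +0.507093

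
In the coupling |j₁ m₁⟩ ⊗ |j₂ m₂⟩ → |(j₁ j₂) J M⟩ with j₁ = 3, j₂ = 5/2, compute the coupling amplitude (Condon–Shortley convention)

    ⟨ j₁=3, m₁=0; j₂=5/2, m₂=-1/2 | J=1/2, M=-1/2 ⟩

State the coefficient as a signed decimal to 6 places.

+√(1/7) ≈ +0.377964

√[2·5!1!0!/7! · 3!3!2!3!0!1!] = √(144/7)
  +(−1)^2/∏(2,3,1,0,0,0)! = 1/12  (running 1/12)
⟨..|..⟩ = √(144/7)·(1/12) = +0.377964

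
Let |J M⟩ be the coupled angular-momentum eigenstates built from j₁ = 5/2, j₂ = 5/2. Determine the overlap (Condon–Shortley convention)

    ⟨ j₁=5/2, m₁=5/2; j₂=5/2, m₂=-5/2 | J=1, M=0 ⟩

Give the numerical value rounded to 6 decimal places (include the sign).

j₁+j₂−J=4  J+j₁−j₂=1  J−j₁+j₂=1  j₁+j₂+J+1=7
(j₁±m₁, j₂±m₂, J±M) = (5,0,0,5,1,1)
P² = 1440/7
sum k=0..0:
  [0] +1/24 = 1/24
S = 1/24
C² = P²·S² = 5/14 ; C = +0.597614

+0.597614  (= +√(5/14))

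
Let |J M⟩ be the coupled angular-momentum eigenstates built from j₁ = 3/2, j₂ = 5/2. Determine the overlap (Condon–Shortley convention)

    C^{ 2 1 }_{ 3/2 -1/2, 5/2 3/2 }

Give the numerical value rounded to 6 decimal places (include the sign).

triangle: 2!*1!*3!/7! = 12/5040
(j±m)!: 1!*2!*4!*1!*3!*1! = 288
prefactor² = (2J+1)*Δ*N² = 24/7
  k=1: −1/(1!*1!*1!*3!*0!*0!) = -1/6
  k=2: +1/(2!*0!*0!*2!*1!*1!) = 1/4
Σ = 1/12  ⇒  CG² = 24/7*1/12² = 1/42
CG = +√(1/42) = +0.154303

+0.154303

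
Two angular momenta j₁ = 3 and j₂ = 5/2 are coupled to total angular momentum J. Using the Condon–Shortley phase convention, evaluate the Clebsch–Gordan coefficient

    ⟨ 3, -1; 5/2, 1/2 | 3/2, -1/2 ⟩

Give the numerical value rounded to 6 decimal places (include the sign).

-0.097590

triangle: 4!*2!*1!/8! = 48/40320
(j±m)!: 2!*4!*3!*2!*1!*2! = 1152
prefactor² = (2J+1)*Δ*N² = 192/35
  k=2: +1/(2!*2!*2!*1!*0!*0!) = 1/8
  k=3: −1/(3!*1!*1!*0!*1!*1!) = -1/6
Σ = -1/24  ⇒  CG² = 192/35*(-1/24)² = 1/105
CG = −√(1/105) = -0.097590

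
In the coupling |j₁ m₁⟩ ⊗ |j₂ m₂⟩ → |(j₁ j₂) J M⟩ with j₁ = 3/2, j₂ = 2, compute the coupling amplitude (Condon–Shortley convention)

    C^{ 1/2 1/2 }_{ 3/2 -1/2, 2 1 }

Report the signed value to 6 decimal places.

+√(3/10) ≈ +0.547723

triangle: 3!·0!·1!/5! = 6/120
(j±m)!: 1!·2!·3!·1!·1!·0! = 12
prefactor² = (2J+1)·Δ·N² = 6/5
  k=2: +1/(2!·1!·0!·1!·0!·0!) = 1/2
Σ = 1/2  ⇒  CG² = 6/5·1/2² = 3/10
CG = +√(3/10) = +0.547723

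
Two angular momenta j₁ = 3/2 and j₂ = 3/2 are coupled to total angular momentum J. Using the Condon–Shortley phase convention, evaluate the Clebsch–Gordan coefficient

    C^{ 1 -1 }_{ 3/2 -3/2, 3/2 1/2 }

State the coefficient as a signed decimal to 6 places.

+√(3/10) ≈ +0.547723

triangle: 2!*1!*1!/5! = 2/120
(j±m)!: 0!*3!*2!*1!*0!*2! = 24
prefactor² = (2J+1)*Δ*N² = 6/5
  k=2: +1/(2!*0!*1!*0!*0!*1!) = 1/2
Σ = 1/2  ⇒  CG² = 6/5*1/2² = 3/10
CG = +√(3/10) = +0.547723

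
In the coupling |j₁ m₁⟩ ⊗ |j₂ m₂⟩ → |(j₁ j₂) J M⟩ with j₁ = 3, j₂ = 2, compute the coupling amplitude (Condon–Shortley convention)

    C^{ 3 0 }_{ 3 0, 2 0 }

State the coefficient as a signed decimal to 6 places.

−√(4/15) ≈ -0.516398

triangle: 2!×4!×2!/9! = 96/362880
(j±m)!: 3!×3!×2!×2!×3!×3! = 5184
prefactor² = (2J+1)×Δ×N² = 48/5
  k=0: +1/(0!×2!×3!×2!×1!×0!) = 1/24
  k=1: −1/(1!×1!×2!×1!×2!×1!) = -1/4
  k=2: +1/(2!×0!×1!×0!×3!×2!) = 1/24
Σ = -1/6  ⇒  CG² = 48/5×(-1/6)² = 4/15
CG = −√(4/15) = -0.516398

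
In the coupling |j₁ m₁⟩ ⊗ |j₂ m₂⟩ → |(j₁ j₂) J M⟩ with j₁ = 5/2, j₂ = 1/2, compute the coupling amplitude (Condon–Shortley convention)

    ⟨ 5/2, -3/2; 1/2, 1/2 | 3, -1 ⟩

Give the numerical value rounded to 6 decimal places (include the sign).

+0.577350  (= +√(1/3))

triangle: 0!·5!·1!/7! = 120/5040
(j±m)!: 1!·4!·1!·0!·2!·4! = 1152
prefactor² = (2J+1)·Δ·N² = 192
  k=0: +1/(0!·0!·4!·1!·1!·0!) = 1/24
Σ = 1/24  ⇒  CG² = 192·1/24² = 1/3
CG = +√(1/3) = +0.577350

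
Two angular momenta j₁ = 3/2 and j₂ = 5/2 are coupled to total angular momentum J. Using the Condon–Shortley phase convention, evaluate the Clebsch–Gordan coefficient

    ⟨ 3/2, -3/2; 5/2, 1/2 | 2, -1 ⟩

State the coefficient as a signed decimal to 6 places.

triangle: 2!×1!×3!/7! = 12/5040
(j±m)!: 0!×3!×3!×2!×1!×3! = 432
prefactor² = (2J+1)×Δ×N² = 36/7
  k=2: +1/(2!×0!×1!×1!×0!×2!) = 1/4
Σ = 1/4  ⇒  CG² = 36/7×1/4² = 9/28
CG = +√(9/28) = +0.566947

+√(9/28) = +0.566947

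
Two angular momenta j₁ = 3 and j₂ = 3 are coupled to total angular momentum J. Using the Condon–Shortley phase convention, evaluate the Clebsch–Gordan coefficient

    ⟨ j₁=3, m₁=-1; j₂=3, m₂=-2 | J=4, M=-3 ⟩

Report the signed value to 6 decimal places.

-0.301511  (= −√(1/11))

√[9·2!4!4!/11! · 2!4!1!5!1!7!] = √(82944/11)
  +(−1)^0/∏(0,2,4,1,0,3)! = 1/288  (running 1/288)
  +(−1)^1/∏(1,1,3,0,1,4)! = -1/144  (running -1/288)
⟨..|..⟩ = √(82944/11)·(-1/288) = -0.301511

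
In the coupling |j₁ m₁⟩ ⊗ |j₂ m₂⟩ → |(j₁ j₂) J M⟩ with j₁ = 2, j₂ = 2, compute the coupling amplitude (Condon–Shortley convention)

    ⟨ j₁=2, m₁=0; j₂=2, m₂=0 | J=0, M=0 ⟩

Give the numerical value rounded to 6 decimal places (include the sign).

+√(1/5) ≈ +0.447214

j₁+j₂−J=4  J+j₁−j₂=0  J−j₁+j₂=0  j₁+j₂+J+1=5
(j₁±m₁, j₂±m₂, J±M) = (2,2,2,2,0,0)
P² = 16/5
sum k=2..2:
  [2] +1/4 = 1/4
S = 1/4
C² = P²·S² = 1/5 ; C = +0.447214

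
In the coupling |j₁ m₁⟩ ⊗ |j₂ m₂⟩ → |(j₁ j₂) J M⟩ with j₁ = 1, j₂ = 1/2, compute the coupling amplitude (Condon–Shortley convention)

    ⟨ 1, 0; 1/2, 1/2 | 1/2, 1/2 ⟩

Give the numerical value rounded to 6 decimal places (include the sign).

-0.577350

√[2·1!1!0!/3! · 1!1!1!0!1!0!] = √(1/3)
  +(−1)^1/∏(1,0,0,0,1,0)! = -1  (running -1)
⟨..|..⟩ = √(1/3)·(-1) = -0.577350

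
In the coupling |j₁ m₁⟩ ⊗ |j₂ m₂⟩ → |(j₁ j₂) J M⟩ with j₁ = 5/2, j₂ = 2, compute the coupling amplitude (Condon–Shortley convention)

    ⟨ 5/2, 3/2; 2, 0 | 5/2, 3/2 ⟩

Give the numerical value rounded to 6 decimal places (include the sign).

j₁+j₂−J=2  J+j₁−j₂=3  J−j₁+j₂=2  j₁+j₂+J+1=8
(j₁±m₁, j₂±m₂, J±M) = (4,1,2,2,4,1)
P² = 288/35
sum k=0..1:
  [0] +1/8 = 1/8
  [1] −1/6 = -1/6
S = -1/24
C² = P²·S² = 1/70 ; C = -0.119523

−√(1/70) ≈ -0.119523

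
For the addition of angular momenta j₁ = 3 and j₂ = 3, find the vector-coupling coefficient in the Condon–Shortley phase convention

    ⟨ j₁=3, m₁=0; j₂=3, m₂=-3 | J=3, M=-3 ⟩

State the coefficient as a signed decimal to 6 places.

j₁+j₂−J=3  J+j₁−j₂=3  J−j₁+j₂=3  j₁+j₂+J+1=10
(j₁±m₁, j₂±m₂, J±M) = (3,3,0,6,0,6)
P² = 7776
sum k=0..0:
  [0] +1/216 = 1/216
S = 1/216
C² = P²·S² = 1/6 ; C = +0.408248

+√(1/6) ≈ +0.408248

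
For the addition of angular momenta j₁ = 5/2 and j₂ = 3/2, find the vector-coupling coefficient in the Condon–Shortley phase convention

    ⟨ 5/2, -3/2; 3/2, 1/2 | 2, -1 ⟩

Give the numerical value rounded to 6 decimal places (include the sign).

triangle: 2!×3!×1!/7! = 12/5040
(j±m)!: 1!×4!×2!×1!×1!×3! = 288
prefactor² = (2J+1)×Δ×N² = 24/7
  k=1: −1/(1!×1!×3!×1!×0!×0!) = -1/6
  k=2: +1/(2!×0!×2!×0!×1!×1!) = 1/4
Σ = 1/12  ⇒  CG² = 24/7×1/12² = 1/42
CG = +√(1/42) = +0.154303

+0.154303  (= +√(1/42))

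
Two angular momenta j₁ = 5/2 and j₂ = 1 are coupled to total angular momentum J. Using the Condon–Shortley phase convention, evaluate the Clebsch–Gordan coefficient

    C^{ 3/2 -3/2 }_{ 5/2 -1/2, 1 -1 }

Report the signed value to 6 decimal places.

+√(1/15) = +0.258199

j₁+j₂−J=2  J+j₁−j₂=3  J−j₁+j₂=0  j₁+j₂+J+1=6
(j₁±m₁, j₂±m₂, J±M) = (2,3,0,2,0,3)
P² = 48/5
sum k=0..0:
  [0] +1/12 = 1/12
S = 1/12
C² = P²·S² = 1/15 ; C = +0.258199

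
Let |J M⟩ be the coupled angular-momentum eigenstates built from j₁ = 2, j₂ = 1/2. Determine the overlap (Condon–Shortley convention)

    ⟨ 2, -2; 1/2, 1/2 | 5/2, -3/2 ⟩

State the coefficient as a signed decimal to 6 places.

+0.447214

j₁+j₂−J=0  J+j₁−j₂=4  J−j₁+j₂=1  j₁+j₂+J+1=6
(j₁±m₁, j₂±m₂, J±M) = (0,4,1,0,1,4)
P² = 576/5
sum k=0..0:
  [0] +1/24 = 1/24
S = 1/24
C² = P²·S² = 1/5 ; C = +0.447214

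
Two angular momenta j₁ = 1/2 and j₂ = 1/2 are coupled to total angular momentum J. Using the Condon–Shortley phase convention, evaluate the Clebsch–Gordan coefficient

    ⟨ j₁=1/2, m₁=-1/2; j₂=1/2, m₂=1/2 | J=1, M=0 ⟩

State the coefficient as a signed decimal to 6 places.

+√(1/2) = +0.707107

j₁+j₂−J=0  J+j₁−j₂=1  J−j₁+j₂=1  j₁+j₂+J+1=3
(j₁±m₁, j₂±m₂, J±M) = (0,1,1,0,1,1)
P² = 1/2
sum k=0..0:
  [0] +1/1 = 1
S = 1
C² = P²·S² = 1/2 ; C = +0.707107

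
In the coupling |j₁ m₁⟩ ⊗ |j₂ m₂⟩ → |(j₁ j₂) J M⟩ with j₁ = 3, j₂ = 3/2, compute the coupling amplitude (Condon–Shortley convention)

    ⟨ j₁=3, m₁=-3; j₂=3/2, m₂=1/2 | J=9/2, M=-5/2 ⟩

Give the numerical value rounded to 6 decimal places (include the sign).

+√(1/12) = +0.288675

triangle: 0!×6!×3!/10! = 4320/3628800
(j±m)!: 0!×6!×2!×1!×2!×7! = 14515200
prefactor² = (2J+1)×Δ×N² = 172800
  k=0: +1/(0!×0!×6!×2!×0!×1!) = 1/1440
Σ = 1/1440  ⇒  CG² = 172800×1/1440² = 1/12
CG = +√(1/12) = +0.288675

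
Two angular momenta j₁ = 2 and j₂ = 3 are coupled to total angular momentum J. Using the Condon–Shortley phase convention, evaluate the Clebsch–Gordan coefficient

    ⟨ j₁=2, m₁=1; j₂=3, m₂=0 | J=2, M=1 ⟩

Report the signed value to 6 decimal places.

-0.534522  (= −√(2/7))

√[5·3!1!3!/8! · 3!1!3!3!3!1!] = √(81/14)
  +(−1)^0/∏(0,3,1,3,0,0)! = 1/36  (running 1/36)
  +(−1)^1/∏(1,2,0,2,1,1)! = -1/4  (running -2/9)
⟨..|..⟩ = √(81/14)·(-2/9) = -0.534522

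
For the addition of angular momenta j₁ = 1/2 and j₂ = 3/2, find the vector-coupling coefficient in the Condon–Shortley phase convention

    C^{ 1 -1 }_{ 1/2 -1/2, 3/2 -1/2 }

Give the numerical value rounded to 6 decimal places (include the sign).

triangle: 1!·0!·2!/4! = 2/24
(j±m)!: 0!·1!·1!·2!·0!·2! = 4
prefactor² = (2J+1)·Δ·N² = 1
  k=1: −1/(1!·0!·0!·0!·0!·2!) = -1/2
Σ = -1/2  ⇒  CG² = 1·(-1/2)² = 1/4
CG = −√(1/4) = -0.500000

−√(1/4) ≈ -0.500000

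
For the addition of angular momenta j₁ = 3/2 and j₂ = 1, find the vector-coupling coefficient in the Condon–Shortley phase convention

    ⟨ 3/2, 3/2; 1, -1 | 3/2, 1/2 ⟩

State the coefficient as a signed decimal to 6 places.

+0.632456

triangle: 1!*2!*1!/5! = 2/120
(j±m)!: 3!*0!*0!*2!*2!*1! = 24
prefactor² = (2J+1)*Δ*N² = 8/5
  k=0: +1/(0!*1!*0!*0!*2!*1!) = 1/2
Σ = 1/2  ⇒  CG² = 8/5*1/2² = 2/5
CG = +√(2/5) = +0.632456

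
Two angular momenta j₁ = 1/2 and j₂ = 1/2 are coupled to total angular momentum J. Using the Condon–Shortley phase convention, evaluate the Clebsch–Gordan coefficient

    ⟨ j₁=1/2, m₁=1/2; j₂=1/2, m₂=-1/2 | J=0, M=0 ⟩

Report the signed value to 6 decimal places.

+√(1/2) = +0.707107

triangle: 1!×0!×0!/2! = 1/2
(j±m)!: 1!×0!×0!×1!×0!×0! = 1
prefactor² = (2J+1)×Δ×N² = 1/2
  k=0: +1/(0!×1!×0!×0!×0!×0!) = 1
Σ = 1  ⇒  CG² = 1/2×1² = 1/2
CG = +√(1/2) = +0.707107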